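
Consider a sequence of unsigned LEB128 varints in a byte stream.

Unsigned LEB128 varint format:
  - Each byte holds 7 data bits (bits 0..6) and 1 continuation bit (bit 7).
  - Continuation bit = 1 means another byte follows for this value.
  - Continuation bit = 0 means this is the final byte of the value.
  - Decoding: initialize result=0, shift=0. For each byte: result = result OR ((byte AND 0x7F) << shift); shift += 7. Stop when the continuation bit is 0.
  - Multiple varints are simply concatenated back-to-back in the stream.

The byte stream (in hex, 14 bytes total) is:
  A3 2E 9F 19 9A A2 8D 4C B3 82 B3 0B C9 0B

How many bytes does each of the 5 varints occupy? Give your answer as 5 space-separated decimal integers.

Answer: 2 2 4 4 2

Derivation:
  byte[0]=0xA3 cont=1 payload=0x23=35: acc |= 35<<0 -> acc=35 shift=7
  byte[1]=0x2E cont=0 payload=0x2E=46: acc |= 46<<7 -> acc=5923 shift=14 [end]
Varint 1: bytes[0:2] = A3 2E -> value 5923 (2 byte(s))
  byte[2]=0x9F cont=1 payload=0x1F=31: acc |= 31<<0 -> acc=31 shift=7
  byte[3]=0x19 cont=0 payload=0x19=25: acc |= 25<<7 -> acc=3231 shift=14 [end]
Varint 2: bytes[2:4] = 9F 19 -> value 3231 (2 byte(s))
  byte[4]=0x9A cont=1 payload=0x1A=26: acc |= 26<<0 -> acc=26 shift=7
  byte[5]=0xA2 cont=1 payload=0x22=34: acc |= 34<<7 -> acc=4378 shift=14
  byte[6]=0x8D cont=1 payload=0x0D=13: acc |= 13<<14 -> acc=217370 shift=21
  byte[7]=0x4C cont=0 payload=0x4C=76: acc |= 76<<21 -> acc=159600922 shift=28 [end]
Varint 3: bytes[4:8] = 9A A2 8D 4C -> value 159600922 (4 byte(s))
  byte[8]=0xB3 cont=1 payload=0x33=51: acc |= 51<<0 -> acc=51 shift=7
  byte[9]=0x82 cont=1 payload=0x02=2: acc |= 2<<7 -> acc=307 shift=14
  byte[10]=0xB3 cont=1 payload=0x33=51: acc |= 51<<14 -> acc=835891 shift=21
  byte[11]=0x0B cont=0 payload=0x0B=11: acc |= 11<<21 -> acc=23904563 shift=28 [end]
Varint 4: bytes[8:12] = B3 82 B3 0B -> value 23904563 (4 byte(s))
  byte[12]=0xC9 cont=1 payload=0x49=73: acc |= 73<<0 -> acc=73 shift=7
  byte[13]=0x0B cont=0 payload=0x0B=11: acc |= 11<<7 -> acc=1481 shift=14 [end]
Varint 5: bytes[12:14] = C9 0B -> value 1481 (2 byte(s))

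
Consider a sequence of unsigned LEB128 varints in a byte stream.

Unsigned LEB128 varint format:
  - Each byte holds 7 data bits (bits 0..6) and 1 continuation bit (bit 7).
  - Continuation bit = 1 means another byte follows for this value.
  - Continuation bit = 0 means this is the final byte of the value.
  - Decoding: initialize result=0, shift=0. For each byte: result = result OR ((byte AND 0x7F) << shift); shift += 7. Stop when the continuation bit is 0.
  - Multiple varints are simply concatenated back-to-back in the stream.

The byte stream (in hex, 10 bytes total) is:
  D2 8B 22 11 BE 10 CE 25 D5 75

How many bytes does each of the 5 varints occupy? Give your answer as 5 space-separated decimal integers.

Answer: 3 1 2 2 2

Derivation:
  byte[0]=0xD2 cont=1 payload=0x52=82: acc |= 82<<0 -> acc=82 shift=7
  byte[1]=0x8B cont=1 payload=0x0B=11: acc |= 11<<7 -> acc=1490 shift=14
  byte[2]=0x22 cont=0 payload=0x22=34: acc |= 34<<14 -> acc=558546 shift=21 [end]
Varint 1: bytes[0:3] = D2 8B 22 -> value 558546 (3 byte(s))
  byte[3]=0x11 cont=0 payload=0x11=17: acc |= 17<<0 -> acc=17 shift=7 [end]
Varint 2: bytes[3:4] = 11 -> value 17 (1 byte(s))
  byte[4]=0xBE cont=1 payload=0x3E=62: acc |= 62<<0 -> acc=62 shift=7
  byte[5]=0x10 cont=0 payload=0x10=16: acc |= 16<<7 -> acc=2110 shift=14 [end]
Varint 3: bytes[4:6] = BE 10 -> value 2110 (2 byte(s))
  byte[6]=0xCE cont=1 payload=0x4E=78: acc |= 78<<0 -> acc=78 shift=7
  byte[7]=0x25 cont=0 payload=0x25=37: acc |= 37<<7 -> acc=4814 shift=14 [end]
Varint 4: bytes[6:8] = CE 25 -> value 4814 (2 byte(s))
  byte[8]=0xD5 cont=1 payload=0x55=85: acc |= 85<<0 -> acc=85 shift=7
  byte[9]=0x75 cont=0 payload=0x75=117: acc |= 117<<7 -> acc=15061 shift=14 [end]
Varint 5: bytes[8:10] = D5 75 -> value 15061 (2 byte(s))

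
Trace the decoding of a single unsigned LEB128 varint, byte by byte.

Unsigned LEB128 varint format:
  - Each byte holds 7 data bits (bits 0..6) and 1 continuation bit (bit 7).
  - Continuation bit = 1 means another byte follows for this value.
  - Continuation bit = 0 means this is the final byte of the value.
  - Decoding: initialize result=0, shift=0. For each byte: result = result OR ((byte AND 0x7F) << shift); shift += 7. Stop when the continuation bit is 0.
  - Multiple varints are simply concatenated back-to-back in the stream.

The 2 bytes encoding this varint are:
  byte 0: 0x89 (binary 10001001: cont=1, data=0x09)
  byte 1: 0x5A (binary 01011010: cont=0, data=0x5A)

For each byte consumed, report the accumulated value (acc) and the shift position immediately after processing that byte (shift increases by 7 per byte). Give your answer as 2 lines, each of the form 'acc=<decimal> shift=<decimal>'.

byte 0=0x89: payload=0x09=9, contrib = 9<<0 = 9; acc -> 9, shift -> 7
byte 1=0x5A: payload=0x5A=90, contrib = 90<<7 = 11520; acc -> 11529, shift -> 14

Answer: acc=9 shift=7
acc=11529 shift=14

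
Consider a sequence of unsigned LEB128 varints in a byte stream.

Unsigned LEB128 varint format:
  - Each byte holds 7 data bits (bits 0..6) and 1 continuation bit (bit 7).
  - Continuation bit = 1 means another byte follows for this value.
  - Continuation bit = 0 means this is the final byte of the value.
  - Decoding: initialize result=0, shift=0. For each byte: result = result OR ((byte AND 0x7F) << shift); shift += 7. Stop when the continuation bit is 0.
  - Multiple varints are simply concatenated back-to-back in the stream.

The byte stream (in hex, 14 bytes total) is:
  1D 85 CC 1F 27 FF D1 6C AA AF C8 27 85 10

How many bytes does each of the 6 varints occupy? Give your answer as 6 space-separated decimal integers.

  byte[0]=0x1D cont=0 payload=0x1D=29: acc |= 29<<0 -> acc=29 shift=7 [end]
Varint 1: bytes[0:1] = 1D -> value 29 (1 byte(s))
  byte[1]=0x85 cont=1 payload=0x05=5: acc |= 5<<0 -> acc=5 shift=7
  byte[2]=0xCC cont=1 payload=0x4C=76: acc |= 76<<7 -> acc=9733 shift=14
  byte[3]=0x1F cont=0 payload=0x1F=31: acc |= 31<<14 -> acc=517637 shift=21 [end]
Varint 2: bytes[1:4] = 85 CC 1F -> value 517637 (3 byte(s))
  byte[4]=0x27 cont=0 payload=0x27=39: acc |= 39<<0 -> acc=39 shift=7 [end]
Varint 3: bytes[4:5] = 27 -> value 39 (1 byte(s))
  byte[5]=0xFF cont=1 payload=0x7F=127: acc |= 127<<0 -> acc=127 shift=7
  byte[6]=0xD1 cont=1 payload=0x51=81: acc |= 81<<7 -> acc=10495 shift=14
  byte[7]=0x6C cont=0 payload=0x6C=108: acc |= 108<<14 -> acc=1779967 shift=21 [end]
Varint 4: bytes[5:8] = FF D1 6C -> value 1779967 (3 byte(s))
  byte[8]=0xAA cont=1 payload=0x2A=42: acc |= 42<<0 -> acc=42 shift=7
  byte[9]=0xAF cont=1 payload=0x2F=47: acc |= 47<<7 -> acc=6058 shift=14
  byte[10]=0xC8 cont=1 payload=0x48=72: acc |= 72<<14 -> acc=1185706 shift=21
  byte[11]=0x27 cont=0 payload=0x27=39: acc |= 39<<21 -> acc=82974634 shift=28 [end]
Varint 5: bytes[8:12] = AA AF C8 27 -> value 82974634 (4 byte(s))
  byte[12]=0x85 cont=1 payload=0x05=5: acc |= 5<<0 -> acc=5 shift=7
  byte[13]=0x10 cont=0 payload=0x10=16: acc |= 16<<7 -> acc=2053 shift=14 [end]
Varint 6: bytes[12:14] = 85 10 -> value 2053 (2 byte(s))

Answer: 1 3 1 3 4 2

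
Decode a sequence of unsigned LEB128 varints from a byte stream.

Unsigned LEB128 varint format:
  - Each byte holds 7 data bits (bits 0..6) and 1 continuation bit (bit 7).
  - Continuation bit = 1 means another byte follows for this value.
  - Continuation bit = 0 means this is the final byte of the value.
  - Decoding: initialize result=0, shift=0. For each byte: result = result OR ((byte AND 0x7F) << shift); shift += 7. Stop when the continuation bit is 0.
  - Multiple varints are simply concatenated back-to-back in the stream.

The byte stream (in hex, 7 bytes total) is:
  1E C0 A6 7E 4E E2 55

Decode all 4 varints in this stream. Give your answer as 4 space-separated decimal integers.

Answer: 30 2069312 78 10978

Derivation:
  byte[0]=0x1E cont=0 payload=0x1E=30: acc |= 30<<0 -> acc=30 shift=7 [end]
Varint 1: bytes[0:1] = 1E -> value 30 (1 byte(s))
  byte[1]=0xC0 cont=1 payload=0x40=64: acc |= 64<<0 -> acc=64 shift=7
  byte[2]=0xA6 cont=1 payload=0x26=38: acc |= 38<<7 -> acc=4928 shift=14
  byte[3]=0x7E cont=0 payload=0x7E=126: acc |= 126<<14 -> acc=2069312 shift=21 [end]
Varint 2: bytes[1:4] = C0 A6 7E -> value 2069312 (3 byte(s))
  byte[4]=0x4E cont=0 payload=0x4E=78: acc |= 78<<0 -> acc=78 shift=7 [end]
Varint 3: bytes[4:5] = 4E -> value 78 (1 byte(s))
  byte[5]=0xE2 cont=1 payload=0x62=98: acc |= 98<<0 -> acc=98 shift=7
  byte[6]=0x55 cont=0 payload=0x55=85: acc |= 85<<7 -> acc=10978 shift=14 [end]
Varint 4: bytes[5:7] = E2 55 -> value 10978 (2 byte(s))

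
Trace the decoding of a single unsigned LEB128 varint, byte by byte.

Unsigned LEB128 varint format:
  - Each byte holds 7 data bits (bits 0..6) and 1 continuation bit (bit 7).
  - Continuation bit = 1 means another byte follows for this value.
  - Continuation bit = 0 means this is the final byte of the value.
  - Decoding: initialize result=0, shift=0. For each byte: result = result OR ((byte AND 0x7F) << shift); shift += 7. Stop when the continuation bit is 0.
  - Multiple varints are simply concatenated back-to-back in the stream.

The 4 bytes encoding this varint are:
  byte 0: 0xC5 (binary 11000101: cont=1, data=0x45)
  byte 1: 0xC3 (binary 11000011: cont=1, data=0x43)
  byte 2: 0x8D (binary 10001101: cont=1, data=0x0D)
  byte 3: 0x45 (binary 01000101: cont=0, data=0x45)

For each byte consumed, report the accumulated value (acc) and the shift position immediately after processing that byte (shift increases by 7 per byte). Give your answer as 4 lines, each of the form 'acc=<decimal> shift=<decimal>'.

Answer: acc=69 shift=7
acc=8645 shift=14
acc=221637 shift=21
acc=144925125 shift=28

Derivation:
byte 0=0xC5: payload=0x45=69, contrib = 69<<0 = 69; acc -> 69, shift -> 7
byte 1=0xC3: payload=0x43=67, contrib = 67<<7 = 8576; acc -> 8645, shift -> 14
byte 2=0x8D: payload=0x0D=13, contrib = 13<<14 = 212992; acc -> 221637, shift -> 21
byte 3=0x45: payload=0x45=69, contrib = 69<<21 = 144703488; acc -> 144925125, shift -> 28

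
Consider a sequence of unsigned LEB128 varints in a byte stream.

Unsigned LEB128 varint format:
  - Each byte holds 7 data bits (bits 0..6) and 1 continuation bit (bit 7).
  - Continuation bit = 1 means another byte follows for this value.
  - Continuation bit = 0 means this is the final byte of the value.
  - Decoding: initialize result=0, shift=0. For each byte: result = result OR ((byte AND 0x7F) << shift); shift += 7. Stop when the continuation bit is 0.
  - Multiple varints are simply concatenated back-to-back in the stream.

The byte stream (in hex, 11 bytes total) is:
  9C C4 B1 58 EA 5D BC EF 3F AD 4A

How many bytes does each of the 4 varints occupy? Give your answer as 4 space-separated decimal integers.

  byte[0]=0x9C cont=1 payload=0x1C=28: acc |= 28<<0 -> acc=28 shift=7
  byte[1]=0xC4 cont=1 payload=0x44=68: acc |= 68<<7 -> acc=8732 shift=14
  byte[2]=0xB1 cont=1 payload=0x31=49: acc |= 49<<14 -> acc=811548 shift=21
  byte[3]=0x58 cont=0 payload=0x58=88: acc |= 88<<21 -> acc=185360924 shift=28 [end]
Varint 1: bytes[0:4] = 9C C4 B1 58 -> value 185360924 (4 byte(s))
  byte[4]=0xEA cont=1 payload=0x6A=106: acc |= 106<<0 -> acc=106 shift=7
  byte[5]=0x5D cont=0 payload=0x5D=93: acc |= 93<<7 -> acc=12010 shift=14 [end]
Varint 2: bytes[4:6] = EA 5D -> value 12010 (2 byte(s))
  byte[6]=0xBC cont=1 payload=0x3C=60: acc |= 60<<0 -> acc=60 shift=7
  byte[7]=0xEF cont=1 payload=0x6F=111: acc |= 111<<7 -> acc=14268 shift=14
  byte[8]=0x3F cont=0 payload=0x3F=63: acc |= 63<<14 -> acc=1046460 shift=21 [end]
Varint 3: bytes[6:9] = BC EF 3F -> value 1046460 (3 byte(s))
  byte[9]=0xAD cont=1 payload=0x2D=45: acc |= 45<<0 -> acc=45 shift=7
  byte[10]=0x4A cont=0 payload=0x4A=74: acc |= 74<<7 -> acc=9517 shift=14 [end]
Varint 4: bytes[9:11] = AD 4A -> value 9517 (2 byte(s))

Answer: 4 2 3 2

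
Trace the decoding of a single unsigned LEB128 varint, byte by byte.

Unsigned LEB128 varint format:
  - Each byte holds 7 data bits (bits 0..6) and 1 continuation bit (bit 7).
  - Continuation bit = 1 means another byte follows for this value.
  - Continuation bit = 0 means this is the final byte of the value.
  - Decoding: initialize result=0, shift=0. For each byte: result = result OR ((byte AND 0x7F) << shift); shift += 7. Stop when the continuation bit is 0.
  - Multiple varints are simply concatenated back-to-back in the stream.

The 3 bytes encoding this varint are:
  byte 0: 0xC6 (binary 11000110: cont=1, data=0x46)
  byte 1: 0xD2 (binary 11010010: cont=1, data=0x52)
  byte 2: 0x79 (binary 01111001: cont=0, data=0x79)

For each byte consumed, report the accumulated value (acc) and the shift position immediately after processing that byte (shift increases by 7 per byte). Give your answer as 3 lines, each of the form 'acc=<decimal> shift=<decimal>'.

byte 0=0xC6: payload=0x46=70, contrib = 70<<0 = 70; acc -> 70, shift -> 7
byte 1=0xD2: payload=0x52=82, contrib = 82<<7 = 10496; acc -> 10566, shift -> 14
byte 2=0x79: payload=0x79=121, contrib = 121<<14 = 1982464; acc -> 1993030, shift -> 21

Answer: acc=70 shift=7
acc=10566 shift=14
acc=1993030 shift=21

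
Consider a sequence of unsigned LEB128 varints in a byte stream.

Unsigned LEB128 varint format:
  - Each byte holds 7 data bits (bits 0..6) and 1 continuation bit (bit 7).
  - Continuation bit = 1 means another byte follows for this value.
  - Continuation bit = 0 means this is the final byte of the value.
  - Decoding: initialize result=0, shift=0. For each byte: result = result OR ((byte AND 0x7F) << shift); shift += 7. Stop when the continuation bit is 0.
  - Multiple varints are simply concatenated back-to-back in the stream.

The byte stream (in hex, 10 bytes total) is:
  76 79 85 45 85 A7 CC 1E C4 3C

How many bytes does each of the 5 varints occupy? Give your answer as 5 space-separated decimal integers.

  byte[0]=0x76 cont=0 payload=0x76=118: acc |= 118<<0 -> acc=118 shift=7 [end]
Varint 1: bytes[0:1] = 76 -> value 118 (1 byte(s))
  byte[1]=0x79 cont=0 payload=0x79=121: acc |= 121<<0 -> acc=121 shift=7 [end]
Varint 2: bytes[1:2] = 79 -> value 121 (1 byte(s))
  byte[2]=0x85 cont=1 payload=0x05=5: acc |= 5<<0 -> acc=5 shift=7
  byte[3]=0x45 cont=0 payload=0x45=69: acc |= 69<<7 -> acc=8837 shift=14 [end]
Varint 3: bytes[2:4] = 85 45 -> value 8837 (2 byte(s))
  byte[4]=0x85 cont=1 payload=0x05=5: acc |= 5<<0 -> acc=5 shift=7
  byte[5]=0xA7 cont=1 payload=0x27=39: acc |= 39<<7 -> acc=4997 shift=14
  byte[6]=0xCC cont=1 payload=0x4C=76: acc |= 76<<14 -> acc=1250181 shift=21
  byte[7]=0x1E cont=0 payload=0x1E=30: acc |= 30<<21 -> acc=64164741 shift=28 [end]
Varint 4: bytes[4:8] = 85 A7 CC 1E -> value 64164741 (4 byte(s))
  byte[8]=0xC4 cont=1 payload=0x44=68: acc |= 68<<0 -> acc=68 shift=7
  byte[9]=0x3C cont=0 payload=0x3C=60: acc |= 60<<7 -> acc=7748 shift=14 [end]
Varint 5: bytes[8:10] = C4 3C -> value 7748 (2 byte(s))

Answer: 1 1 2 4 2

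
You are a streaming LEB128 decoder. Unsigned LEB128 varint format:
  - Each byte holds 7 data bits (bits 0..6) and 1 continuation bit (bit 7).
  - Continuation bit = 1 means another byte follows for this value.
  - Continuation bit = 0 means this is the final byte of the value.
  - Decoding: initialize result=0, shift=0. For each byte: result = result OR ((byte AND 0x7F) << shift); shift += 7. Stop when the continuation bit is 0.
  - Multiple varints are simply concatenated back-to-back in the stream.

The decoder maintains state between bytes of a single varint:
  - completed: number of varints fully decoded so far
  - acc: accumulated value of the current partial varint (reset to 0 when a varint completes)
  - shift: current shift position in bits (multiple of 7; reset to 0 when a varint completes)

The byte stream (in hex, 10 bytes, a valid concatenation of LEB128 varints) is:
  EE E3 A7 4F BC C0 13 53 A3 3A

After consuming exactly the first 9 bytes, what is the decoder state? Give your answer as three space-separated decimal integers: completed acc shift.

byte[0]=0xEE cont=1 payload=0x6E: acc |= 110<<0 -> completed=0 acc=110 shift=7
byte[1]=0xE3 cont=1 payload=0x63: acc |= 99<<7 -> completed=0 acc=12782 shift=14
byte[2]=0xA7 cont=1 payload=0x27: acc |= 39<<14 -> completed=0 acc=651758 shift=21
byte[3]=0x4F cont=0 payload=0x4F: varint #1 complete (value=166326766); reset -> completed=1 acc=0 shift=0
byte[4]=0xBC cont=1 payload=0x3C: acc |= 60<<0 -> completed=1 acc=60 shift=7
byte[5]=0xC0 cont=1 payload=0x40: acc |= 64<<7 -> completed=1 acc=8252 shift=14
byte[6]=0x13 cont=0 payload=0x13: varint #2 complete (value=319548); reset -> completed=2 acc=0 shift=0
byte[7]=0x53 cont=0 payload=0x53: varint #3 complete (value=83); reset -> completed=3 acc=0 shift=0
byte[8]=0xA3 cont=1 payload=0x23: acc |= 35<<0 -> completed=3 acc=35 shift=7

Answer: 3 35 7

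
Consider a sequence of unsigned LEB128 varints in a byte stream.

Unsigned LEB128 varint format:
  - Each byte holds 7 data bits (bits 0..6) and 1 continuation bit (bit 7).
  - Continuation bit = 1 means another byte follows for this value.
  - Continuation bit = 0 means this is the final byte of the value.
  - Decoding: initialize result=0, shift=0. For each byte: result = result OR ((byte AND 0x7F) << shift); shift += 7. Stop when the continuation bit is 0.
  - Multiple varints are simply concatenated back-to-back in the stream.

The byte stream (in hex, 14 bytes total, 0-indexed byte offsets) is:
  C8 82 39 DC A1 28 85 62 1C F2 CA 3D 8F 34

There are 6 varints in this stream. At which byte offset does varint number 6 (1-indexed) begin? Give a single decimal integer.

  byte[0]=0xC8 cont=1 payload=0x48=72: acc |= 72<<0 -> acc=72 shift=7
  byte[1]=0x82 cont=1 payload=0x02=2: acc |= 2<<7 -> acc=328 shift=14
  byte[2]=0x39 cont=0 payload=0x39=57: acc |= 57<<14 -> acc=934216 shift=21 [end]
Varint 1: bytes[0:3] = C8 82 39 -> value 934216 (3 byte(s))
  byte[3]=0xDC cont=1 payload=0x5C=92: acc |= 92<<0 -> acc=92 shift=7
  byte[4]=0xA1 cont=1 payload=0x21=33: acc |= 33<<7 -> acc=4316 shift=14
  byte[5]=0x28 cont=0 payload=0x28=40: acc |= 40<<14 -> acc=659676 shift=21 [end]
Varint 2: bytes[3:6] = DC A1 28 -> value 659676 (3 byte(s))
  byte[6]=0x85 cont=1 payload=0x05=5: acc |= 5<<0 -> acc=5 shift=7
  byte[7]=0x62 cont=0 payload=0x62=98: acc |= 98<<7 -> acc=12549 shift=14 [end]
Varint 3: bytes[6:8] = 85 62 -> value 12549 (2 byte(s))
  byte[8]=0x1C cont=0 payload=0x1C=28: acc |= 28<<0 -> acc=28 shift=7 [end]
Varint 4: bytes[8:9] = 1C -> value 28 (1 byte(s))
  byte[9]=0xF2 cont=1 payload=0x72=114: acc |= 114<<0 -> acc=114 shift=7
  byte[10]=0xCA cont=1 payload=0x4A=74: acc |= 74<<7 -> acc=9586 shift=14
  byte[11]=0x3D cont=0 payload=0x3D=61: acc |= 61<<14 -> acc=1009010 shift=21 [end]
Varint 5: bytes[9:12] = F2 CA 3D -> value 1009010 (3 byte(s))
  byte[12]=0x8F cont=1 payload=0x0F=15: acc |= 15<<0 -> acc=15 shift=7
  byte[13]=0x34 cont=0 payload=0x34=52: acc |= 52<<7 -> acc=6671 shift=14 [end]
Varint 6: bytes[12:14] = 8F 34 -> value 6671 (2 byte(s))

Answer: 12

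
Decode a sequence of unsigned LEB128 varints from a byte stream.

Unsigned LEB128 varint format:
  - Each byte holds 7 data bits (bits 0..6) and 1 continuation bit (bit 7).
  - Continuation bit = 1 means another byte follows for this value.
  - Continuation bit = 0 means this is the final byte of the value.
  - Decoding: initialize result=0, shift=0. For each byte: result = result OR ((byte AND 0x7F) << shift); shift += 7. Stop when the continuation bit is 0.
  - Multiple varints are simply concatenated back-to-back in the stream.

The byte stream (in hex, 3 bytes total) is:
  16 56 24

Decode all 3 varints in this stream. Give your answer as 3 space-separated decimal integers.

  byte[0]=0x16 cont=0 payload=0x16=22: acc |= 22<<0 -> acc=22 shift=7 [end]
Varint 1: bytes[0:1] = 16 -> value 22 (1 byte(s))
  byte[1]=0x56 cont=0 payload=0x56=86: acc |= 86<<0 -> acc=86 shift=7 [end]
Varint 2: bytes[1:2] = 56 -> value 86 (1 byte(s))
  byte[2]=0x24 cont=0 payload=0x24=36: acc |= 36<<0 -> acc=36 shift=7 [end]
Varint 3: bytes[2:3] = 24 -> value 36 (1 byte(s))

Answer: 22 86 36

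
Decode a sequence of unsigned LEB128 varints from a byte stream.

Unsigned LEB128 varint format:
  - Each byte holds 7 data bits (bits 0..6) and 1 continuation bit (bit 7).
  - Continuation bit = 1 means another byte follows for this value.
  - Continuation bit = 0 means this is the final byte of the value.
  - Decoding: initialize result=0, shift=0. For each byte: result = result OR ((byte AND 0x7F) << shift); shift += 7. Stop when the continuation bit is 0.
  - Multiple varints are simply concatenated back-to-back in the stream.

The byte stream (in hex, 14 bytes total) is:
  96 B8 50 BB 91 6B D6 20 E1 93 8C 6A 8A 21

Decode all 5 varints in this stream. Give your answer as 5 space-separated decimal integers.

Answer: 1317910 1755323 4182 222497249 4234

Derivation:
  byte[0]=0x96 cont=1 payload=0x16=22: acc |= 22<<0 -> acc=22 shift=7
  byte[1]=0xB8 cont=1 payload=0x38=56: acc |= 56<<7 -> acc=7190 shift=14
  byte[2]=0x50 cont=0 payload=0x50=80: acc |= 80<<14 -> acc=1317910 shift=21 [end]
Varint 1: bytes[0:3] = 96 B8 50 -> value 1317910 (3 byte(s))
  byte[3]=0xBB cont=1 payload=0x3B=59: acc |= 59<<0 -> acc=59 shift=7
  byte[4]=0x91 cont=1 payload=0x11=17: acc |= 17<<7 -> acc=2235 shift=14
  byte[5]=0x6B cont=0 payload=0x6B=107: acc |= 107<<14 -> acc=1755323 shift=21 [end]
Varint 2: bytes[3:6] = BB 91 6B -> value 1755323 (3 byte(s))
  byte[6]=0xD6 cont=1 payload=0x56=86: acc |= 86<<0 -> acc=86 shift=7
  byte[7]=0x20 cont=0 payload=0x20=32: acc |= 32<<7 -> acc=4182 shift=14 [end]
Varint 3: bytes[6:8] = D6 20 -> value 4182 (2 byte(s))
  byte[8]=0xE1 cont=1 payload=0x61=97: acc |= 97<<0 -> acc=97 shift=7
  byte[9]=0x93 cont=1 payload=0x13=19: acc |= 19<<7 -> acc=2529 shift=14
  byte[10]=0x8C cont=1 payload=0x0C=12: acc |= 12<<14 -> acc=199137 shift=21
  byte[11]=0x6A cont=0 payload=0x6A=106: acc |= 106<<21 -> acc=222497249 shift=28 [end]
Varint 4: bytes[8:12] = E1 93 8C 6A -> value 222497249 (4 byte(s))
  byte[12]=0x8A cont=1 payload=0x0A=10: acc |= 10<<0 -> acc=10 shift=7
  byte[13]=0x21 cont=0 payload=0x21=33: acc |= 33<<7 -> acc=4234 shift=14 [end]
Varint 5: bytes[12:14] = 8A 21 -> value 4234 (2 byte(s))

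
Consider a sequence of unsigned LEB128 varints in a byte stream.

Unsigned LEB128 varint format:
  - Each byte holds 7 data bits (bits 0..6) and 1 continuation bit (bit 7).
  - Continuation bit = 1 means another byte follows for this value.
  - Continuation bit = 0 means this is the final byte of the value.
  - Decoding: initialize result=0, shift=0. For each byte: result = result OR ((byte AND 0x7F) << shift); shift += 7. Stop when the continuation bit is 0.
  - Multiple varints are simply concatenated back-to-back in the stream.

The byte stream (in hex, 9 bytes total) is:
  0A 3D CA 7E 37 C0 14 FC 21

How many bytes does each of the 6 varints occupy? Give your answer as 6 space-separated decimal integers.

  byte[0]=0x0A cont=0 payload=0x0A=10: acc |= 10<<0 -> acc=10 shift=7 [end]
Varint 1: bytes[0:1] = 0A -> value 10 (1 byte(s))
  byte[1]=0x3D cont=0 payload=0x3D=61: acc |= 61<<0 -> acc=61 shift=7 [end]
Varint 2: bytes[1:2] = 3D -> value 61 (1 byte(s))
  byte[2]=0xCA cont=1 payload=0x4A=74: acc |= 74<<0 -> acc=74 shift=7
  byte[3]=0x7E cont=0 payload=0x7E=126: acc |= 126<<7 -> acc=16202 shift=14 [end]
Varint 3: bytes[2:4] = CA 7E -> value 16202 (2 byte(s))
  byte[4]=0x37 cont=0 payload=0x37=55: acc |= 55<<0 -> acc=55 shift=7 [end]
Varint 4: bytes[4:5] = 37 -> value 55 (1 byte(s))
  byte[5]=0xC0 cont=1 payload=0x40=64: acc |= 64<<0 -> acc=64 shift=7
  byte[6]=0x14 cont=0 payload=0x14=20: acc |= 20<<7 -> acc=2624 shift=14 [end]
Varint 5: bytes[5:7] = C0 14 -> value 2624 (2 byte(s))
  byte[7]=0xFC cont=1 payload=0x7C=124: acc |= 124<<0 -> acc=124 shift=7
  byte[8]=0x21 cont=0 payload=0x21=33: acc |= 33<<7 -> acc=4348 shift=14 [end]
Varint 6: bytes[7:9] = FC 21 -> value 4348 (2 byte(s))

Answer: 1 1 2 1 2 2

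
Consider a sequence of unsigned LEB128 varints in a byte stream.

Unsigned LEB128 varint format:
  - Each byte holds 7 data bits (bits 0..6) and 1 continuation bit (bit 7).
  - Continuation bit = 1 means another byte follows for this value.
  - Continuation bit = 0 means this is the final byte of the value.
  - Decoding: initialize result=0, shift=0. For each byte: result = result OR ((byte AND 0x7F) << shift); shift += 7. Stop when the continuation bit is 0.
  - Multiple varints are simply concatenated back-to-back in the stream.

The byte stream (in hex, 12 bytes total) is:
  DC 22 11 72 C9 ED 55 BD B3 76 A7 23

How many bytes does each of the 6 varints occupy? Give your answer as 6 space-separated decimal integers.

Answer: 2 1 1 3 3 2

Derivation:
  byte[0]=0xDC cont=1 payload=0x5C=92: acc |= 92<<0 -> acc=92 shift=7
  byte[1]=0x22 cont=0 payload=0x22=34: acc |= 34<<7 -> acc=4444 shift=14 [end]
Varint 1: bytes[0:2] = DC 22 -> value 4444 (2 byte(s))
  byte[2]=0x11 cont=0 payload=0x11=17: acc |= 17<<0 -> acc=17 shift=7 [end]
Varint 2: bytes[2:3] = 11 -> value 17 (1 byte(s))
  byte[3]=0x72 cont=0 payload=0x72=114: acc |= 114<<0 -> acc=114 shift=7 [end]
Varint 3: bytes[3:4] = 72 -> value 114 (1 byte(s))
  byte[4]=0xC9 cont=1 payload=0x49=73: acc |= 73<<0 -> acc=73 shift=7
  byte[5]=0xED cont=1 payload=0x6D=109: acc |= 109<<7 -> acc=14025 shift=14
  byte[6]=0x55 cont=0 payload=0x55=85: acc |= 85<<14 -> acc=1406665 shift=21 [end]
Varint 4: bytes[4:7] = C9 ED 55 -> value 1406665 (3 byte(s))
  byte[7]=0xBD cont=1 payload=0x3D=61: acc |= 61<<0 -> acc=61 shift=7
  byte[8]=0xB3 cont=1 payload=0x33=51: acc |= 51<<7 -> acc=6589 shift=14
  byte[9]=0x76 cont=0 payload=0x76=118: acc |= 118<<14 -> acc=1939901 shift=21 [end]
Varint 5: bytes[7:10] = BD B3 76 -> value 1939901 (3 byte(s))
  byte[10]=0xA7 cont=1 payload=0x27=39: acc |= 39<<0 -> acc=39 shift=7
  byte[11]=0x23 cont=0 payload=0x23=35: acc |= 35<<7 -> acc=4519 shift=14 [end]
Varint 6: bytes[10:12] = A7 23 -> value 4519 (2 byte(s))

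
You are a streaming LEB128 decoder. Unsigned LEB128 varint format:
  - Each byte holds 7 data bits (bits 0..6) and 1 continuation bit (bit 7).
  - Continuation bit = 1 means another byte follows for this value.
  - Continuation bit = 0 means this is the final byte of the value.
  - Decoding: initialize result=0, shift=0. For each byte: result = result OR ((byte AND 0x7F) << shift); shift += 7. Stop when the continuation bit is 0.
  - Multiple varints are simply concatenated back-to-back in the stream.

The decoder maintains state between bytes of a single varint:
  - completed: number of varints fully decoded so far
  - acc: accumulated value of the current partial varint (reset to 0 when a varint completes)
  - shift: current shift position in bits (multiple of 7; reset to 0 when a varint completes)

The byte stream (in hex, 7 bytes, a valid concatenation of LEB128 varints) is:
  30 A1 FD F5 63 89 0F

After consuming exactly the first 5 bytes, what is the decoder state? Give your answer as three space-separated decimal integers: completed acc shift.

Answer: 2 0 0

Derivation:
byte[0]=0x30 cont=0 payload=0x30: varint #1 complete (value=48); reset -> completed=1 acc=0 shift=0
byte[1]=0xA1 cont=1 payload=0x21: acc |= 33<<0 -> completed=1 acc=33 shift=7
byte[2]=0xFD cont=1 payload=0x7D: acc |= 125<<7 -> completed=1 acc=16033 shift=14
byte[3]=0xF5 cont=1 payload=0x75: acc |= 117<<14 -> completed=1 acc=1932961 shift=21
byte[4]=0x63 cont=0 payload=0x63: varint #2 complete (value=209551009); reset -> completed=2 acc=0 shift=0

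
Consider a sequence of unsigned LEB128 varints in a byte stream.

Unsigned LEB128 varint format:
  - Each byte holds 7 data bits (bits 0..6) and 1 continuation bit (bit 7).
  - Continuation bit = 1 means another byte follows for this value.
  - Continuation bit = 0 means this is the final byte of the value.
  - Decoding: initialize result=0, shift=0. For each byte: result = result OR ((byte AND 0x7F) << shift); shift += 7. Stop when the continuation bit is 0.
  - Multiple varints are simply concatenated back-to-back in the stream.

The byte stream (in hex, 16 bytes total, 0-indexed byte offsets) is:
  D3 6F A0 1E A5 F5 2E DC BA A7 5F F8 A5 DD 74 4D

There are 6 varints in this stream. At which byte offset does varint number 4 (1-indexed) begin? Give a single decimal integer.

  byte[0]=0xD3 cont=1 payload=0x53=83: acc |= 83<<0 -> acc=83 shift=7
  byte[1]=0x6F cont=0 payload=0x6F=111: acc |= 111<<7 -> acc=14291 shift=14 [end]
Varint 1: bytes[0:2] = D3 6F -> value 14291 (2 byte(s))
  byte[2]=0xA0 cont=1 payload=0x20=32: acc |= 32<<0 -> acc=32 shift=7
  byte[3]=0x1E cont=0 payload=0x1E=30: acc |= 30<<7 -> acc=3872 shift=14 [end]
Varint 2: bytes[2:4] = A0 1E -> value 3872 (2 byte(s))
  byte[4]=0xA5 cont=1 payload=0x25=37: acc |= 37<<0 -> acc=37 shift=7
  byte[5]=0xF5 cont=1 payload=0x75=117: acc |= 117<<7 -> acc=15013 shift=14
  byte[6]=0x2E cont=0 payload=0x2E=46: acc |= 46<<14 -> acc=768677 shift=21 [end]
Varint 3: bytes[4:7] = A5 F5 2E -> value 768677 (3 byte(s))
  byte[7]=0xDC cont=1 payload=0x5C=92: acc |= 92<<0 -> acc=92 shift=7
  byte[8]=0xBA cont=1 payload=0x3A=58: acc |= 58<<7 -> acc=7516 shift=14
  byte[9]=0xA7 cont=1 payload=0x27=39: acc |= 39<<14 -> acc=646492 shift=21
  byte[10]=0x5F cont=0 payload=0x5F=95: acc |= 95<<21 -> acc=199875932 shift=28 [end]
Varint 4: bytes[7:11] = DC BA A7 5F -> value 199875932 (4 byte(s))
  byte[11]=0xF8 cont=1 payload=0x78=120: acc |= 120<<0 -> acc=120 shift=7
  byte[12]=0xA5 cont=1 payload=0x25=37: acc |= 37<<7 -> acc=4856 shift=14
  byte[13]=0xDD cont=1 payload=0x5D=93: acc |= 93<<14 -> acc=1528568 shift=21
  byte[14]=0x74 cont=0 payload=0x74=116: acc |= 116<<21 -> acc=244798200 shift=28 [end]
Varint 5: bytes[11:15] = F8 A5 DD 74 -> value 244798200 (4 byte(s))
  byte[15]=0x4D cont=0 payload=0x4D=77: acc |= 77<<0 -> acc=77 shift=7 [end]
Varint 6: bytes[15:16] = 4D -> value 77 (1 byte(s))

Answer: 7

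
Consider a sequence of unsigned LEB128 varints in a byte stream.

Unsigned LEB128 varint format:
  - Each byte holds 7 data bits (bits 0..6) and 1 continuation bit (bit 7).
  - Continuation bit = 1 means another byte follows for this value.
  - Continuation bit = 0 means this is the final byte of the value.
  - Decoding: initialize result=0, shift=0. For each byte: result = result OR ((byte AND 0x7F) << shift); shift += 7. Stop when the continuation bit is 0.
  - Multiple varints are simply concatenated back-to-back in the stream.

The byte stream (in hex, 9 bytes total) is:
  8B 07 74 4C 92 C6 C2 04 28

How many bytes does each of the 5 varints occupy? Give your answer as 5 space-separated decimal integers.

Answer: 2 1 1 4 1

Derivation:
  byte[0]=0x8B cont=1 payload=0x0B=11: acc |= 11<<0 -> acc=11 shift=7
  byte[1]=0x07 cont=0 payload=0x07=7: acc |= 7<<7 -> acc=907 shift=14 [end]
Varint 1: bytes[0:2] = 8B 07 -> value 907 (2 byte(s))
  byte[2]=0x74 cont=0 payload=0x74=116: acc |= 116<<0 -> acc=116 shift=7 [end]
Varint 2: bytes[2:3] = 74 -> value 116 (1 byte(s))
  byte[3]=0x4C cont=0 payload=0x4C=76: acc |= 76<<0 -> acc=76 shift=7 [end]
Varint 3: bytes[3:4] = 4C -> value 76 (1 byte(s))
  byte[4]=0x92 cont=1 payload=0x12=18: acc |= 18<<0 -> acc=18 shift=7
  byte[5]=0xC6 cont=1 payload=0x46=70: acc |= 70<<7 -> acc=8978 shift=14
  byte[6]=0xC2 cont=1 payload=0x42=66: acc |= 66<<14 -> acc=1090322 shift=21
  byte[7]=0x04 cont=0 payload=0x04=4: acc |= 4<<21 -> acc=9478930 shift=28 [end]
Varint 4: bytes[4:8] = 92 C6 C2 04 -> value 9478930 (4 byte(s))
  byte[8]=0x28 cont=0 payload=0x28=40: acc |= 40<<0 -> acc=40 shift=7 [end]
Varint 5: bytes[8:9] = 28 -> value 40 (1 byte(s))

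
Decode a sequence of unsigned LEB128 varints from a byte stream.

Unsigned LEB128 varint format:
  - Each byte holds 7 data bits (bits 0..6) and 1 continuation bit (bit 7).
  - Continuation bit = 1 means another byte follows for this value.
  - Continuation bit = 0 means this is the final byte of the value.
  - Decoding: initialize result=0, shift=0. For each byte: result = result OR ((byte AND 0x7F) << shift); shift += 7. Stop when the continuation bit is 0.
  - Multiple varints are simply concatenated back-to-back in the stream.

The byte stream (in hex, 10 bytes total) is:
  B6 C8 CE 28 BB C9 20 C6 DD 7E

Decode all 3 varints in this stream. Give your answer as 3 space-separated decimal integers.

  byte[0]=0xB6 cont=1 payload=0x36=54: acc |= 54<<0 -> acc=54 shift=7
  byte[1]=0xC8 cont=1 payload=0x48=72: acc |= 72<<7 -> acc=9270 shift=14
  byte[2]=0xCE cont=1 payload=0x4E=78: acc |= 78<<14 -> acc=1287222 shift=21
  byte[3]=0x28 cont=0 payload=0x28=40: acc |= 40<<21 -> acc=85173302 shift=28 [end]
Varint 1: bytes[0:4] = B6 C8 CE 28 -> value 85173302 (4 byte(s))
  byte[4]=0xBB cont=1 payload=0x3B=59: acc |= 59<<0 -> acc=59 shift=7
  byte[5]=0xC9 cont=1 payload=0x49=73: acc |= 73<<7 -> acc=9403 shift=14
  byte[6]=0x20 cont=0 payload=0x20=32: acc |= 32<<14 -> acc=533691 shift=21 [end]
Varint 2: bytes[4:7] = BB C9 20 -> value 533691 (3 byte(s))
  byte[7]=0xC6 cont=1 payload=0x46=70: acc |= 70<<0 -> acc=70 shift=7
  byte[8]=0xDD cont=1 payload=0x5D=93: acc |= 93<<7 -> acc=11974 shift=14
  byte[9]=0x7E cont=0 payload=0x7E=126: acc |= 126<<14 -> acc=2076358 shift=21 [end]
Varint 3: bytes[7:10] = C6 DD 7E -> value 2076358 (3 byte(s))

Answer: 85173302 533691 2076358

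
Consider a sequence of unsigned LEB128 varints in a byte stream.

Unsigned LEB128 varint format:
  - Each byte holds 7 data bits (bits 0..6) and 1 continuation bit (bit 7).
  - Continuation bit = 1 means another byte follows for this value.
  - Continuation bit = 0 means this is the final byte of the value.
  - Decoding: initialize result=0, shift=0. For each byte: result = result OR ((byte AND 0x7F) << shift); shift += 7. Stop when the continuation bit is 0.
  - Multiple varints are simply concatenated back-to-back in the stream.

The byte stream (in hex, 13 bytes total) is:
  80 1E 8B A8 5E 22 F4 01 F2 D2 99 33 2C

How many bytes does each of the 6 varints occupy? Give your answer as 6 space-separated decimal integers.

Answer: 2 3 1 2 4 1

Derivation:
  byte[0]=0x80 cont=1 payload=0x00=0: acc |= 0<<0 -> acc=0 shift=7
  byte[1]=0x1E cont=0 payload=0x1E=30: acc |= 30<<7 -> acc=3840 shift=14 [end]
Varint 1: bytes[0:2] = 80 1E -> value 3840 (2 byte(s))
  byte[2]=0x8B cont=1 payload=0x0B=11: acc |= 11<<0 -> acc=11 shift=7
  byte[3]=0xA8 cont=1 payload=0x28=40: acc |= 40<<7 -> acc=5131 shift=14
  byte[4]=0x5E cont=0 payload=0x5E=94: acc |= 94<<14 -> acc=1545227 shift=21 [end]
Varint 2: bytes[2:5] = 8B A8 5E -> value 1545227 (3 byte(s))
  byte[5]=0x22 cont=0 payload=0x22=34: acc |= 34<<0 -> acc=34 shift=7 [end]
Varint 3: bytes[5:6] = 22 -> value 34 (1 byte(s))
  byte[6]=0xF4 cont=1 payload=0x74=116: acc |= 116<<0 -> acc=116 shift=7
  byte[7]=0x01 cont=0 payload=0x01=1: acc |= 1<<7 -> acc=244 shift=14 [end]
Varint 4: bytes[6:8] = F4 01 -> value 244 (2 byte(s))
  byte[8]=0xF2 cont=1 payload=0x72=114: acc |= 114<<0 -> acc=114 shift=7
  byte[9]=0xD2 cont=1 payload=0x52=82: acc |= 82<<7 -> acc=10610 shift=14
  byte[10]=0x99 cont=1 payload=0x19=25: acc |= 25<<14 -> acc=420210 shift=21
  byte[11]=0x33 cont=0 payload=0x33=51: acc |= 51<<21 -> acc=107374962 shift=28 [end]
Varint 5: bytes[8:12] = F2 D2 99 33 -> value 107374962 (4 byte(s))
  byte[12]=0x2C cont=0 payload=0x2C=44: acc |= 44<<0 -> acc=44 shift=7 [end]
Varint 6: bytes[12:13] = 2C -> value 44 (1 byte(s))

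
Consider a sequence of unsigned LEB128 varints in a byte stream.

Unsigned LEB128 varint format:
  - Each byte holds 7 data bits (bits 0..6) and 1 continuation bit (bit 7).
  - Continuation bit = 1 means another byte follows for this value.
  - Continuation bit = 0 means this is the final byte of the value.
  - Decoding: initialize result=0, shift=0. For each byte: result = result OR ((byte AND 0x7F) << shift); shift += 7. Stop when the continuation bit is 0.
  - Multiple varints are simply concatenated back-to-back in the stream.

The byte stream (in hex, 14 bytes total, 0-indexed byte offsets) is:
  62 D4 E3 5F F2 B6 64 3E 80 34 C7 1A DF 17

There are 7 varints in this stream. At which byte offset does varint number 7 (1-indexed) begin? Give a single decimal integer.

  byte[0]=0x62 cont=0 payload=0x62=98: acc |= 98<<0 -> acc=98 shift=7 [end]
Varint 1: bytes[0:1] = 62 -> value 98 (1 byte(s))
  byte[1]=0xD4 cont=1 payload=0x54=84: acc |= 84<<0 -> acc=84 shift=7
  byte[2]=0xE3 cont=1 payload=0x63=99: acc |= 99<<7 -> acc=12756 shift=14
  byte[3]=0x5F cont=0 payload=0x5F=95: acc |= 95<<14 -> acc=1569236 shift=21 [end]
Varint 2: bytes[1:4] = D4 E3 5F -> value 1569236 (3 byte(s))
  byte[4]=0xF2 cont=1 payload=0x72=114: acc |= 114<<0 -> acc=114 shift=7
  byte[5]=0xB6 cont=1 payload=0x36=54: acc |= 54<<7 -> acc=7026 shift=14
  byte[6]=0x64 cont=0 payload=0x64=100: acc |= 100<<14 -> acc=1645426 shift=21 [end]
Varint 3: bytes[4:7] = F2 B6 64 -> value 1645426 (3 byte(s))
  byte[7]=0x3E cont=0 payload=0x3E=62: acc |= 62<<0 -> acc=62 shift=7 [end]
Varint 4: bytes[7:8] = 3E -> value 62 (1 byte(s))
  byte[8]=0x80 cont=1 payload=0x00=0: acc |= 0<<0 -> acc=0 shift=7
  byte[9]=0x34 cont=0 payload=0x34=52: acc |= 52<<7 -> acc=6656 shift=14 [end]
Varint 5: bytes[8:10] = 80 34 -> value 6656 (2 byte(s))
  byte[10]=0xC7 cont=1 payload=0x47=71: acc |= 71<<0 -> acc=71 shift=7
  byte[11]=0x1A cont=0 payload=0x1A=26: acc |= 26<<7 -> acc=3399 shift=14 [end]
Varint 6: bytes[10:12] = C7 1A -> value 3399 (2 byte(s))
  byte[12]=0xDF cont=1 payload=0x5F=95: acc |= 95<<0 -> acc=95 shift=7
  byte[13]=0x17 cont=0 payload=0x17=23: acc |= 23<<7 -> acc=3039 shift=14 [end]
Varint 7: bytes[12:14] = DF 17 -> value 3039 (2 byte(s))

Answer: 12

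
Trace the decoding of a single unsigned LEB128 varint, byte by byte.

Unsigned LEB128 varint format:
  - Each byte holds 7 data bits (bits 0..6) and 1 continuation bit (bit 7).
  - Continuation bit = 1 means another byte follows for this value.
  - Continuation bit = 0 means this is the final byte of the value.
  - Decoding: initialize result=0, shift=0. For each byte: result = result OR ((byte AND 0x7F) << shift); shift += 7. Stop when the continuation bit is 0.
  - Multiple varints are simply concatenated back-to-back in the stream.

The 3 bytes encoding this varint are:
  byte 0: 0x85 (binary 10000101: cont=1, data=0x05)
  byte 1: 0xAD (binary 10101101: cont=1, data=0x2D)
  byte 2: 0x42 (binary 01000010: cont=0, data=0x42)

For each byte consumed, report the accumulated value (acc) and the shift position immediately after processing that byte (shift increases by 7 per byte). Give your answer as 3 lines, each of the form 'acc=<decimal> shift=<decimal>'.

Answer: acc=5 shift=7
acc=5765 shift=14
acc=1087109 shift=21

Derivation:
byte 0=0x85: payload=0x05=5, contrib = 5<<0 = 5; acc -> 5, shift -> 7
byte 1=0xAD: payload=0x2D=45, contrib = 45<<7 = 5760; acc -> 5765, shift -> 14
byte 2=0x42: payload=0x42=66, contrib = 66<<14 = 1081344; acc -> 1087109, shift -> 21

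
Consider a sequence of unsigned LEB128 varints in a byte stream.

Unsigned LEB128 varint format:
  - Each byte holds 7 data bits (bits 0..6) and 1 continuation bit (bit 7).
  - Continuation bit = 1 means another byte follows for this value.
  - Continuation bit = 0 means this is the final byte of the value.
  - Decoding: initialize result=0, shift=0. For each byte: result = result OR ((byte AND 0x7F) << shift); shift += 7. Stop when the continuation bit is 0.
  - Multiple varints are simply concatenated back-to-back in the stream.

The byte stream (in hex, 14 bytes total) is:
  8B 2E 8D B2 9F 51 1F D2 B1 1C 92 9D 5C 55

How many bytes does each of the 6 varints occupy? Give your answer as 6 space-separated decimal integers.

  byte[0]=0x8B cont=1 payload=0x0B=11: acc |= 11<<0 -> acc=11 shift=7
  byte[1]=0x2E cont=0 payload=0x2E=46: acc |= 46<<7 -> acc=5899 shift=14 [end]
Varint 1: bytes[0:2] = 8B 2E -> value 5899 (2 byte(s))
  byte[2]=0x8D cont=1 payload=0x0D=13: acc |= 13<<0 -> acc=13 shift=7
  byte[3]=0xB2 cont=1 payload=0x32=50: acc |= 50<<7 -> acc=6413 shift=14
  byte[4]=0x9F cont=1 payload=0x1F=31: acc |= 31<<14 -> acc=514317 shift=21
  byte[5]=0x51 cont=0 payload=0x51=81: acc |= 81<<21 -> acc=170383629 shift=28 [end]
Varint 2: bytes[2:6] = 8D B2 9F 51 -> value 170383629 (4 byte(s))
  byte[6]=0x1F cont=0 payload=0x1F=31: acc |= 31<<0 -> acc=31 shift=7 [end]
Varint 3: bytes[6:7] = 1F -> value 31 (1 byte(s))
  byte[7]=0xD2 cont=1 payload=0x52=82: acc |= 82<<0 -> acc=82 shift=7
  byte[8]=0xB1 cont=1 payload=0x31=49: acc |= 49<<7 -> acc=6354 shift=14
  byte[9]=0x1C cont=0 payload=0x1C=28: acc |= 28<<14 -> acc=465106 shift=21 [end]
Varint 4: bytes[7:10] = D2 B1 1C -> value 465106 (3 byte(s))
  byte[10]=0x92 cont=1 payload=0x12=18: acc |= 18<<0 -> acc=18 shift=7
  byte[11]=0x9D cont=1 payload=0x1D=29: acc |= 29<<7 -> acc=3730 shift=14
  byte[12]=0x5C cont=0 payload=0x5C=92: acc |= 92<<14 -> acc=1511058 shift=21 [end]
Varint 5: bytes[10:13] = 92 9D 5C -> value 1511058 (3 byte(s))
  byte[13]=0x55 cont=0 payload=0x55=85: acc |= 85<<0 -> acc=85 shift=7 [end]
Varint 6: bytes[13:14] = 55 -> value 85 (1 byte(s))

Answer: 2 4 1 3 3 1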